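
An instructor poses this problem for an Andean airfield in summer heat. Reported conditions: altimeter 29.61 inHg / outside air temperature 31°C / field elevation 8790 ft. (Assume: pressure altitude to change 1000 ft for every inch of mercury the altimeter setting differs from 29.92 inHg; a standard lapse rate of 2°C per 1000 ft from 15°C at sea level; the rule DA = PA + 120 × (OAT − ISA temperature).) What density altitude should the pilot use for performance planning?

13204 ft

Pressure altitude = 8790 + (29.92 − 29.61) × 1000 = 8790 + (+310) = 9100 ft.
ISA temperature at 9100 ft = 15 − 2 × (9100/1000) = -3.2°C.
ISA deviation = 31 − (-3.2) = +34.2°C.
Density altitude = 9100 + 120 × (34.2) = 13204 ft.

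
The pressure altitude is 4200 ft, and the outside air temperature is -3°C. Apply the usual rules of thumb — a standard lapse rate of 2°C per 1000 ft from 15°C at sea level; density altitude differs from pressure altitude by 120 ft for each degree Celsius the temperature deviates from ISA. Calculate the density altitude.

3048 ft

ISA temperature at 4200 ft = 15 − 2 × (4200/1000) = 6.6°C.
ISA deviation = -3 − 6.6 = -9.6°C.
Density altitude = 4200 + 120 × (-9.6) = 4200 + (-1152) = 3048 ft.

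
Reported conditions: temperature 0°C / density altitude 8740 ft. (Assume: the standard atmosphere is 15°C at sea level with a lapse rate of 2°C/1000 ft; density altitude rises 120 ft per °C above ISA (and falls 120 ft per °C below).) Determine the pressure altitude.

DA = PA + 120 × (OAT − (15 − 2·PA/1000)) = PA + 120·OAT − 1800 + 0.24·PA = 1.24·PA + 120·OAT − 1800.
So 1.24·PA = 8740 − 120 × 0 + 1800 = 10540.
PA = 10540 / 1.24 = 8500 ft.

8500 ft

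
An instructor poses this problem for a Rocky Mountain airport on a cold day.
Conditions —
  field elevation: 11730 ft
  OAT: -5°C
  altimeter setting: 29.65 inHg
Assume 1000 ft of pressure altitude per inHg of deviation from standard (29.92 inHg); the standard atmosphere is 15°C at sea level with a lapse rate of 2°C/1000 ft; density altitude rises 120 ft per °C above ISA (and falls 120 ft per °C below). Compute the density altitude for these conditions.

12480 ft

Pressure altitude = 11730 + (29.92 − 29.65) × 1000 = 11730 + (+270) = 12000 ft.
ISA temperature at 12000 ft = 15 − 2 × (12000/1000) = -9°C.
ISA deviation = -5 − (-9) = +4°C.
Density altitude = 12000 + 120 × (4) = 12480 ft.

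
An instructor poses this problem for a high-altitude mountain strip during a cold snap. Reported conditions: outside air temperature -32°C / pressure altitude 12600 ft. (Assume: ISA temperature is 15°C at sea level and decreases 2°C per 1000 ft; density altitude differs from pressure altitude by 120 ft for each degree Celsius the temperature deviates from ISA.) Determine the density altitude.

9984 ft

ISA temperature at 12600 ft = 15 − 2 × (12600/1000) = -10.2°C.
ISA deviation = -32 − (-10.2) = -21.8°C.
Density altitude = 12600 + 120 × (-21.8) = 12600 + (-2616) = 9984 ft.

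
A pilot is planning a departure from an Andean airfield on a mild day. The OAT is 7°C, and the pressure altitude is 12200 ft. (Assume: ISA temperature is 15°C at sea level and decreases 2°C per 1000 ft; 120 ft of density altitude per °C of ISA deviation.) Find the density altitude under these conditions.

ISA temperature at 12200 ft = 15 − 2 × (12200/1000) = -9.4°C.
ISA deviation = 7 − (-9.4) = +16.4°C.
Density altitude = 12200 + 120 × (16.4) = 12200 + (+1968) = 14168 ft.

14168 ft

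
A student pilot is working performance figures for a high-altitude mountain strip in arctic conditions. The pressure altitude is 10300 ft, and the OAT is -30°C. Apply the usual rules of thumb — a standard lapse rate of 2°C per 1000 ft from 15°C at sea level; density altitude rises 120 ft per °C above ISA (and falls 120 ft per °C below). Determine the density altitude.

ISA temperature at 10300 ft = 15 − 2 × (10300/1000) = -5.6°C.
ISA deviation = -30 − (-5.6) = -24.4°C.
Density altitude = 10300 + 120 × (-24.4) = 10300 + (-2928) = 7372 ft.

7372 ft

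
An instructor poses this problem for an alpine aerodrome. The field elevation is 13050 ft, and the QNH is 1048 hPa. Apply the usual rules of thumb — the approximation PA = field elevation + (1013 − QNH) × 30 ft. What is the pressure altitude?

Pressure correction = (1013 − 1048) × 30 = -1050 ft.
Pressure altitude = 13050 + (-1050) = 12000 ft.

12000 ft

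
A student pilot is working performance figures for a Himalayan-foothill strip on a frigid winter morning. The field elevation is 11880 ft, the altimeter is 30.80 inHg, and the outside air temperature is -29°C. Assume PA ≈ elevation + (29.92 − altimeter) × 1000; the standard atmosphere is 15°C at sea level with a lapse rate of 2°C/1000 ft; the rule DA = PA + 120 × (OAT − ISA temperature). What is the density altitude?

Pressure altitude = 11880 + (29.92 − 30.80) × 1000 = 11880 + (-880) = 11000 ft.
ISA temperature at 11000 ft = 15 − 2 × (11000/1000) = -7°C.
ISA deviation = -29 − (-7) = -22°C.
Density altitude = 11000 + 120 × (-22) = 8360 ft.

8360 ft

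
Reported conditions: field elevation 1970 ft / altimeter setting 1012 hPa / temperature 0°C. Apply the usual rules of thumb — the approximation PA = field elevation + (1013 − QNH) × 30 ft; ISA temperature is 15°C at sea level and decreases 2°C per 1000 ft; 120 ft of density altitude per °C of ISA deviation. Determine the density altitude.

Pressure altitude = 1970 + (1013 − 1012) × 30 = 1970 + (+30) = 2000 ft.
ISA temperature at 2000 ft = 15 − 2 × (2000/1000) = 11°C.
ISA deviation = 0 − 11 = -11°C.
Density altitude = 2000 + 120 × (-11) = 680 ft.

680 ft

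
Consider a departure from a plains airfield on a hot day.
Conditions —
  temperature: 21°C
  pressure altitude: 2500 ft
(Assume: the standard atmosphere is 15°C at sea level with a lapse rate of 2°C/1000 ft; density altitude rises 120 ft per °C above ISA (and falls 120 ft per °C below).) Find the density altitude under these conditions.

ISA temperature at 2500 ft = 15 − 2 × (2500/1000) = 10°C.
ISA deviation = 21 − 10 = +11°C.
Density altitude = 2500 + 120 × (11) = 2500 + (+1320) = 3820 ft.

3820 ft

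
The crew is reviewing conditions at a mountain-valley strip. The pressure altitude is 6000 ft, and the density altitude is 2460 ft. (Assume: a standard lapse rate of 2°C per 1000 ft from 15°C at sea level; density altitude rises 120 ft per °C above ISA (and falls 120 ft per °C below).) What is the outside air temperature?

Density altitude − pressure altitude = 2460 − 6000 = -3540 ft.
At 120 ft/°C that is an ISA deviation of -3540/120 = -29.5°C.
ISA temperature at 6000 ft = 15 − 2 × (6000/1000) = 3°C.
OAT = ISA + deviation = 3 + (-29.5) = -26.5°C.

-26.5°C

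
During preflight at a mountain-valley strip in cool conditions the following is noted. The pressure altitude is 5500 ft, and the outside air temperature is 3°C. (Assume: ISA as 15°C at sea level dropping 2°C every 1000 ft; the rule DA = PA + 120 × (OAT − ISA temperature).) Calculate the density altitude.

5380 ft

ISA temperature at 5500 ft = 15 − 2 × (5500/1000) = 4°C.
ISA deviation = 3 − 4 = -1°C.
Density altitude = 5500 + 120 × (-1) = 5500 + (-120) = 5380 ft.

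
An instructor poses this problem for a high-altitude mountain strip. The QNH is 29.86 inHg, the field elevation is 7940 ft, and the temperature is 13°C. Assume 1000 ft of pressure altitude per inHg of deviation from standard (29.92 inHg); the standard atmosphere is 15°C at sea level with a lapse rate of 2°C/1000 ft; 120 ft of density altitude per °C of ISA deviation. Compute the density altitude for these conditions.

Pressure altitude = 7940 + (29.92 − 29.86) × 1000 = 7940 + (+60) = 8000 ft.
ISA temperature at 8000 ft = 15 − 2 × (8000/1000) = -1°C.
ISA deviation = 13 − (-1) = +14°C.
Density altitude = 8000 + 120 × (14) = 9680 ft.

9680 ft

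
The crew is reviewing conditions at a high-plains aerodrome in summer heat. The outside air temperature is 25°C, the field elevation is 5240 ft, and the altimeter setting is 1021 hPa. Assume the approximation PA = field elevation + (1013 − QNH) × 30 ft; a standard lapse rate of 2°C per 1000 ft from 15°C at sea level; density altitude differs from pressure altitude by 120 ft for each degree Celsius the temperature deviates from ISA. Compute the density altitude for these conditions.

Pressure altitude = 5240 + (1013 − 1021) × 30 = 5240 + (-240) = 5000 ft.
ISA temperature at 5000 ft = 15 − 2 × (5000/1000) = 5°C.
ISA deviation = 25 − 5 = +20°C.
Density altitude = 5000 + 120 × (20) = 7400 ft.

7400 ft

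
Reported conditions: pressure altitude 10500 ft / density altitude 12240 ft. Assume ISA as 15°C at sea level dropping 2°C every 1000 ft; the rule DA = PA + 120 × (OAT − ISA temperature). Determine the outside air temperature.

Density altitude − pressure altitude = 12240 − 10500 = +1740 ft.
At 120 ft/°C that is an ISA deviation of 1740/120 = +14.5°C.
ISA temperature at 10500 ft = 15 − 2 × (10500/1000) = -6°C.
OAT = ISA + deviation = -6 + (+14.5) = 8.5°C.

8.5°C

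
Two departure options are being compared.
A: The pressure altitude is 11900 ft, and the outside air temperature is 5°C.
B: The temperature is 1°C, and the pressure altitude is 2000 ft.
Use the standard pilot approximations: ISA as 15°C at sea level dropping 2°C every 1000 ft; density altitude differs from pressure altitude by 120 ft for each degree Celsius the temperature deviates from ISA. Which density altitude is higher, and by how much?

A by 12756 ft

A: ISA temp = -8.8°C, deviation +13.8°C, DA = 11900 + 120 × 13.8 = 13556 ft.
B: ISA temp = 11°C, deviation -10°C, DA = 2000 + 120 × (-10) = 800 ft.
A is higher by 13556 − 800 = 12756 ft.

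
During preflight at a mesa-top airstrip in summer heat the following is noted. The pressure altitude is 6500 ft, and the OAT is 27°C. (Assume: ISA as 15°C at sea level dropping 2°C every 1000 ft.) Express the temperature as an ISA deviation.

ISA+25°C

ISA temperature at 6500 ft = 15 − 2 × (6500/1000) = 2°C.
Deviation = OAT − ISA = 27 − 2 = +25°C.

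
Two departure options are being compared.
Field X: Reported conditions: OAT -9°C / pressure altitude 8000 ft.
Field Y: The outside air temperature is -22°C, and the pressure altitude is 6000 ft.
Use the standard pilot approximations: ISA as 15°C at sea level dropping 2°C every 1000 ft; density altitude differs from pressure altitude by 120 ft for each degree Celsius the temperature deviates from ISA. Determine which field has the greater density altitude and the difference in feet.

Field X by 4040 ft

Field X: ISA temp = -1°C, deviation -8°C, DA = 8000 + 120 × (-8) = 7040 ft.
Field Y: ISA temp = 3°C, deviation -25°C, DA = 6000 + 120 × (-25) = 3000 ft.
Field X is higher by 7040 − 3000 = 4040 ft.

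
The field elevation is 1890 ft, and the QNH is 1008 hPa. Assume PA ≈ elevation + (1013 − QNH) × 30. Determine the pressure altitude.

2040 ft

Pressure correction = (1013 − 1008) × 30 = +150 ft.
Pressure altitude = 1890 + (+150) = 2040 ft.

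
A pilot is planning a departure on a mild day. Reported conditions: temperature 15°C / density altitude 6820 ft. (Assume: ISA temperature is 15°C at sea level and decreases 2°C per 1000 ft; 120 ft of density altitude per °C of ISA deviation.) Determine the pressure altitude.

5500 ft

DA = PA + 120 × (OAT − (15 − 2·PA/1000)) = PA + 120·OAT − 1800 + 0.24·PA = 1.24·PA + 120·OAT − 1800.
So 1.24·PA = 6820 − 120 × 15 + 1800 = 6820.
PA = 6820 / 1.24 = 5500 ft.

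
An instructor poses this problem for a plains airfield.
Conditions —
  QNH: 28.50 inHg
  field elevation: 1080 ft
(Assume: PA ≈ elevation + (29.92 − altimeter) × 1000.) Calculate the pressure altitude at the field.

2500 ft

Pressure correction = (29.92 − 28.50) × 1000 = +1420 ft.
Pressure altitude = 1080 + (+1420) = 2500 ft.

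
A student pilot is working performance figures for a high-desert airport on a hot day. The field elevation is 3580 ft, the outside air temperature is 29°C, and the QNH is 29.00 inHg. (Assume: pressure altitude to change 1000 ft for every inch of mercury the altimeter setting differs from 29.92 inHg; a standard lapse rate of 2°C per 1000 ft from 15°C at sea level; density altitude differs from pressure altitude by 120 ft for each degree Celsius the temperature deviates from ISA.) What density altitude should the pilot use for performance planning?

Pressure altitude = 3580 + (29.92 − 29.00) × 1000 = 3580 + (+920) = 4500 ft.
ISA temperature at 4500 ft = 15 − 2 × (4500/1000) = 6°C.
ISA deviation = 29 − 6 = +23°C.
Density altitude = 4500 + 120 × (23) = 7260 ft.

7260 ft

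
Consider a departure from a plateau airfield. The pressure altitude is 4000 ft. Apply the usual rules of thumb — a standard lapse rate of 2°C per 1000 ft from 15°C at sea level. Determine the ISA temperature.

ISA temperature = 15 − 2 × (4000/1000) = 15 − 8 = 7°C.

7°C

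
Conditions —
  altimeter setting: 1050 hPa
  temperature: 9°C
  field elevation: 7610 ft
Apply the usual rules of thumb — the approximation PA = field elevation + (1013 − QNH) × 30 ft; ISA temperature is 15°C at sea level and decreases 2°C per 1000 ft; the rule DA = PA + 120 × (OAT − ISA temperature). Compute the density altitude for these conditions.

Pressure altitude = 7610 + (1013 − 1050) × 30 = 7610 + (-1110) = 6500 ft.
ISA temperature at 6500 ft = 15 − 2 × (6500/1000) = 2°C.
ISA deviation = 9 − 2 = +7°C.
Density altitude = 6500 + 120 × (7) = 7340 ft.

7340 ft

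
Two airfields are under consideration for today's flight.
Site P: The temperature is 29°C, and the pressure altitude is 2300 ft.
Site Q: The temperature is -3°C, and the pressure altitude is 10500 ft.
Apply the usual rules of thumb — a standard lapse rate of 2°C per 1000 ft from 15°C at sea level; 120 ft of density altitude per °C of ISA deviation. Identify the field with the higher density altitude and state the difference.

Site P: ISA temp = 10.4°C, deviation +18.6°C, DA = 2300 + 120 × 18.6 = 4532 ft.
Site Q: ISA temp = -6°C, deviation +3°C, DA = 10500 + 120 × 3 = 10860 ft.
Site Q is higher by 10860 − 4532 = 6328 ft.

Site Q by 6328 ft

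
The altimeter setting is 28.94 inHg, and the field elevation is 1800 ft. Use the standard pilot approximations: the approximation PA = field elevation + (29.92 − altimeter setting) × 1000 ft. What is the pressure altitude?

Pressure correction = (29.92 − 28.94) × 1000 = +980 ft.
Pressure altitude = 1800 + (+980) = 2780 ft.

2780 ft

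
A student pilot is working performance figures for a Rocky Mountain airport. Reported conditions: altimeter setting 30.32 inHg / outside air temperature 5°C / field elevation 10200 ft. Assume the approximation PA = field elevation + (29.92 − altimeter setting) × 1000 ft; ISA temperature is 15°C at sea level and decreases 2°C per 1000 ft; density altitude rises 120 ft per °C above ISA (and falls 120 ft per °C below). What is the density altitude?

10952 ft

Pressure altitude = 10200 + (29.92 − 30.32) × 1000 = 10200 + (-400) = 9800 ft.
ISA temperature at 9800 ft = 15 − 2 × (9800/1000) = -4.6°C.
ISA deviation = 5 − (-4.6) = +9.6°C.
Density altitude = 9800 + 120 × (9.6) = 10952 ft.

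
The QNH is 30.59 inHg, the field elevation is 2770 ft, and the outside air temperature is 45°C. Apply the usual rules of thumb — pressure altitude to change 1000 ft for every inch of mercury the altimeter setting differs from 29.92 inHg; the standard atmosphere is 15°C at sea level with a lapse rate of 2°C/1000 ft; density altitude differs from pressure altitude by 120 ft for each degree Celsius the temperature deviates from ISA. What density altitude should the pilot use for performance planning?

6204 ft

Pressure altitude = 2770 + (29.92 − 30.59) × 1000 = 2770 + (-670) = 2100 ft.
ISA temperature at 2100 ft = 15 − 2 × (2100/1000) = 10.8°C.
ISA deviation = 45 − 10.8 = +34.2°C.
Density altitude = 2100 + 120 × (34.2) = 6204 ft.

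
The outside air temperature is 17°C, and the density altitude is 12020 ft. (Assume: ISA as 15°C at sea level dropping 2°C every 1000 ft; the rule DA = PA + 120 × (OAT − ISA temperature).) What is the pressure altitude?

9500 ft

DA = PA + 120 × (OAT − (15 − 2·PA/1000)) = PA + 120·OAT − 1800 + 0.24·PA = 1.24·PA + 120·OAT − 1800.
So 1.24·PA = 12020 − 120 × 17 + 1800 = 11780.
PA = 11780 / 1.24 = 9500 ft.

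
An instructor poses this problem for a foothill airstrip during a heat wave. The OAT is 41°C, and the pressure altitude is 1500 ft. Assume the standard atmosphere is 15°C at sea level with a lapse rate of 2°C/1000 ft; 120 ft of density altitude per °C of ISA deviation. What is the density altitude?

ISA temperature at 1500 ft = 15 − 2 × (1500/1000) = 12°C.
ISA deviation = 41 − 12 = +29°C.
Density altitude = 1500 + 120 × (29) = 1500 + (+3480) = 4980 ft.

4980 ft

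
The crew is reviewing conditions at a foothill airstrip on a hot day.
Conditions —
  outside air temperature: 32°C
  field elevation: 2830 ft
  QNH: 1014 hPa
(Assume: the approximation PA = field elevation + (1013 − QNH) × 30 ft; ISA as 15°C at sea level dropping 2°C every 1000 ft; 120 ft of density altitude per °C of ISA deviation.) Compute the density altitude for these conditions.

5512 ft

Pressure altitude = 2830 + (1013 − 1014) × 30 = 2830 + (-30) = 2800 ft.
ISA temperature at 2800 ft = 15 − 2 × (2800/1000) = 9.4°C.
ISA deviation = 32 − 9.4 = +22.6°C.
Density altitude = 2800 + 120 × (22.6) = 5512 ft.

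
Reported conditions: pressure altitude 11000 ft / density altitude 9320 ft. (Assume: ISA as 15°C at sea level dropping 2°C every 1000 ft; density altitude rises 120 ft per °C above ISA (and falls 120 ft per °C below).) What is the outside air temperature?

Density altitude − pressure altitude = 9320 − 11000 = -1680 ft.
At 120 ft/°C that is an ISA deviation of -1680/120 = -14°C.
ISA temperature at 11000 ft = 15 − 2 × (11000/1000) = -7°C.
OAT = ISA + deviation = -7 + (-14) = -21°C.

-21°C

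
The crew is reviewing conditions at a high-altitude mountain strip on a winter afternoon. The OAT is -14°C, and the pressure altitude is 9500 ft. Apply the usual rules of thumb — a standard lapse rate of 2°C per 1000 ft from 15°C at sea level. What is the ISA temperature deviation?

ISA-10°C

ISA temperature at 9500 ft = 15 − 2 × (9500/1000) = -4°C.
Deviation = OAT − ISA = -14 − (-4) = -10°C.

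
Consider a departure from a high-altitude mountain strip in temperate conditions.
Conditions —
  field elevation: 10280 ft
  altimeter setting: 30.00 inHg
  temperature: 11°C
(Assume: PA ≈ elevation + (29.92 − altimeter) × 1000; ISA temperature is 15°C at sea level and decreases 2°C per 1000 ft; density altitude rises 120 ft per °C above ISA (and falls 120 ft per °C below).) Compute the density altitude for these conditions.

12168 ft

Pressure altitude = 10280 + (29.92 − 30.00) × 1000 = 10280 + (-80) = 10200 ft.
ISA temperature at 10200 ft = 15 − 2 × (10200/1000) = -5.4°C.
ISA deviation = 11 − (-5.4) = +16.4°C.
Density altitude = 10200 + 120 × (16.4) = 12168 ft.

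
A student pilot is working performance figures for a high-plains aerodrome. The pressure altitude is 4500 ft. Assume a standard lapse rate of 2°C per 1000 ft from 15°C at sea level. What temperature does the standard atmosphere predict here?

6°C

ISA temperature = 15 − 2 × (4500/1000) = 15 − 9 = 6°C.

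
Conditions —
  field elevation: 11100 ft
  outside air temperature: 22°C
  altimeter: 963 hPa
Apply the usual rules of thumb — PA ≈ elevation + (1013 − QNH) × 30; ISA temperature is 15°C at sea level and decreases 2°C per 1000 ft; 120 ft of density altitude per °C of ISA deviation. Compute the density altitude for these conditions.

16464 ft

Pressure altitude = 11100 + (1013 − 963) × 30 = 11100 + (+1500) = 12600 ft.
ISA temperature at 12600 ft = 15 − 2 × (12600/1000) = -10.2°C.
ISA deviation = 22 − (-10.2) = +32.2°C.
Density altitude = 12600 + 120 × (32.2) = 16464 ft.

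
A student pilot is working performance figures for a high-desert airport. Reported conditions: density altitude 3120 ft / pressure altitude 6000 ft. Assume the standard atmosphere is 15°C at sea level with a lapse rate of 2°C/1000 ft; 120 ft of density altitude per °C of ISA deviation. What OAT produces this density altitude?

Density altitude − pressure altitude = 3120 − 6000 = -2880 ft.
At 120 ft/°C that is an ISA deviation of -2880/120 = -24°C.
ISA temperature at 6000 ft = 15 − 2 × (6000/1000) = 3°C.
OAT = ISA + deviation = 3 + (-24) = -21°C.

-21°C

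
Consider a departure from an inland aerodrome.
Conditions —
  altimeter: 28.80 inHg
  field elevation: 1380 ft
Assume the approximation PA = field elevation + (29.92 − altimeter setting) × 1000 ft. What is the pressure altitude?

2500 ft

Pressure correction = (29.92 − 28.80) × 1000 = +1120 ft.
Pressure altitude = 1380 + (+1120) = 2500 ft.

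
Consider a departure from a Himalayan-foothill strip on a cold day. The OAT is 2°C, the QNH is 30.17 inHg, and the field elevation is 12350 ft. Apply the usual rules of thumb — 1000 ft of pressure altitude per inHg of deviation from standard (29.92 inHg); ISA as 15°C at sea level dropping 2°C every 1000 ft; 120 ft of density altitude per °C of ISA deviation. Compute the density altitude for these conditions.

Pressure altitude = 12350 + (29.92 − 30.17) × 1000 = 12350 + (-250) = 12100 ft.
ISA temperature at 12100 ft = 15 − 2 × (12100/1000) = -9.2°C.
ISA deviation = 2 − (-9.2) = +11.2°C.
Density altitude = 12100 + 120 × (11.2) = 13444 ft.

13444 ft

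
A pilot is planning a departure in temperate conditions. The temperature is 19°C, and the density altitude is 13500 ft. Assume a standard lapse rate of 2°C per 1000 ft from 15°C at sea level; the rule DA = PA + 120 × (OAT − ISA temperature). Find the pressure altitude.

DA = PA + 120 × (OAT − (15 − 2·PA/1000)) = PA + 120·OAT − 1800 + 0.24·PA = 1.24·PA + 120·OAT − 1800.
So 1.24·PA = 13500 − 120 × 19 + 1800 = 13020.
PA = 13020 / 1.24 = 10500 ft.

10500 ft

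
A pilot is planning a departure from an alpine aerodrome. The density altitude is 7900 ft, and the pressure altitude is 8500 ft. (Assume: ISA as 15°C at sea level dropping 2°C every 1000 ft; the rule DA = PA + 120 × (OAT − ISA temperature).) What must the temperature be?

-7°C

Density altitude − pressure altitude = 7900 − 8500 = -600 ft.
At 120 ft/°C that is an ISA deviation of -600/120 = -5°C.
ISA temperature at 8500 ft = 15 − 2 × (8500/1000) = -2°C.
OAT = ISA + deviation = -2 + (-5) = -7°C.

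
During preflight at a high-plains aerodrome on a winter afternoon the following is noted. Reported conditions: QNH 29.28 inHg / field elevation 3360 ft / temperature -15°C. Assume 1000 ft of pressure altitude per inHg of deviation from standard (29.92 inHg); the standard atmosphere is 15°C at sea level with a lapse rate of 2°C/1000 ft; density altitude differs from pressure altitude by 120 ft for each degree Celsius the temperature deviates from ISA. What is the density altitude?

1360 ft

Pressure altitude = 3360 + (29.92 − 29.28) × 1000 = 3360 + (+640) = 4000 ft.
ISA temperature at 4000 ft = 15 − 2 × (4000/1000) = 7°C.
ISA deviation = -15 − 7 = -22°C.
Density altitude = 4000 + 120 × (-22) = 1360 ft.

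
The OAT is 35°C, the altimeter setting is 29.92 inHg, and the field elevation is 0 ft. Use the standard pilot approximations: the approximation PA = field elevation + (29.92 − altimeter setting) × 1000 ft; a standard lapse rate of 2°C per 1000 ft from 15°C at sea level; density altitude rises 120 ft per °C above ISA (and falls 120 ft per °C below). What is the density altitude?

2400 ft

Pressure altitude = 0 + (29.92 − 29.92) × 1000 = 0 + (0) = 0 ft.
ISA temperature at 0 ft = 15 − 2 × (0/1000) = 15°C.
ISA deviation = 35 − 15 = +20°C.
Density altitude = 0 + 120 × (20) = 2400 ft.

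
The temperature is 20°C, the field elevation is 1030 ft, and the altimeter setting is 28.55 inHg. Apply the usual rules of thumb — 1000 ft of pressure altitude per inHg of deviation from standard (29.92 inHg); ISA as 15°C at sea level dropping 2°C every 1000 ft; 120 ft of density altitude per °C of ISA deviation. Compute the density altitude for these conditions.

3576 ft

Pressure altitude = 1030 + (29.92 − 28.55) × 1000 = 1030 + (+1370) = 2400 ft.
ISA temperature at 2400 ft = 15 − 2 × (2400/1000) = 10.2°C.
ISA deviation = 20 − 10.2 = +9.8°C.
Density altitude = 2400 + 120 × (9.8) = 3576 ft.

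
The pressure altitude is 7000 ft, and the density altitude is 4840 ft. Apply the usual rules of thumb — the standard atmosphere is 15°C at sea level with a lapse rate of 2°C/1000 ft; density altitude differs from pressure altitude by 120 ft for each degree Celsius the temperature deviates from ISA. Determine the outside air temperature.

Density altitude − pressure altitude = 4840 − 7000 = -2160 ft.
At 120 ft/°C that is an ISA deviation of -2160/120 = -18°C.
ISA temperature at 7000 ft = 15 − 2 × (7000/1000) = 1°C.
OAT = ISA + deviation = 1 + (-18) = -17°C.

-17°C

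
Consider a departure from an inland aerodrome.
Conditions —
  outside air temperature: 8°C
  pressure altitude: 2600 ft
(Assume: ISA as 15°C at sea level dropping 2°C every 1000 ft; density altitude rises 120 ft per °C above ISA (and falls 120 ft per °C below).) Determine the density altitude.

ISA temperature at 2600 ft = 15 − 2 × (2600/1000) = 9.8°C.
ISA deviation = 8 − 9.8 = -1.8°C.
Density altitude = 2600 + 120 × (-1.8) = 2600 + (-216) = 2384 ft.

2384 ft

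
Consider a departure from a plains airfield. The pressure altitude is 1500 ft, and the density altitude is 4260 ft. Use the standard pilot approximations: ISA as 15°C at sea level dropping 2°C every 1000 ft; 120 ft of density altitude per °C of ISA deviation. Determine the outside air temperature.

Density altitude − pressure altitude = 4260 − 1500 = +2760 ft.
At 120 ft/°C that is an ISA deviation of 2760/120 = +23°C.
ISA temperature at 1500 ft = 15 − 2 × (1500/1000) = 12°C.
OAT = ISA + deviation = 12 + (+23) = 35°C.

35°C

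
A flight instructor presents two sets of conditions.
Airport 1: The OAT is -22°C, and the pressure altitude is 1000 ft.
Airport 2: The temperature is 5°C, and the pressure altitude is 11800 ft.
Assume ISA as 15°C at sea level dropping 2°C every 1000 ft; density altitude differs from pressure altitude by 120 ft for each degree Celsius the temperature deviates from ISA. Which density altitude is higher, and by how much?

Airport 1: ISA temp = 13°C, deviation -35°C, DA = 1000 + 120 × (-35) = -3200 ft.
Airport 2: ISA temp = -8.6°C, deviation +13.6°C, DA = 11800 + 120 × 13.6 = 13432 ft.
Airport 2 is higher by 13432 − (-3200) = 16632 ft.

Airport 2 by 16632 ft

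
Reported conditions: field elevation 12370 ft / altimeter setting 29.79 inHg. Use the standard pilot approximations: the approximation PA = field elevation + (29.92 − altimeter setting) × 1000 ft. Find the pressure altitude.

12500 ft

Pressure correction = (29.92 − 29.79) × 1000 = +130 ft.
Pressure altitude = 12370 + (+130) = 12500 ft.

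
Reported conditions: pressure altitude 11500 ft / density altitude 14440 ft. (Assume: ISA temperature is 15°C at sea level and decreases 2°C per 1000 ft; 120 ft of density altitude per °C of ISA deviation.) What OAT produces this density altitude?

16.5°C

Density altitude − pressure altitude = 14440 − 11500 = +2940 ft.
At 120 ft/°C that is an ISA deviation of 2940/120 = +24.5°C.
ISA temperature at 11500 ft = 15 − 2 × (11500/1000) = -8°C.
OAT = ISA + deviation = -8 + (+24.5) = 16.5°C.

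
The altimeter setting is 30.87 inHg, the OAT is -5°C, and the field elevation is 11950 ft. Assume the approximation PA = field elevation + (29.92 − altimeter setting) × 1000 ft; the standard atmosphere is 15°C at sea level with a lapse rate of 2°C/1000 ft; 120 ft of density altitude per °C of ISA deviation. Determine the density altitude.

Pressure altitude = 11950 + (29.92 − 30.87) × 1000 = 11950 + (-950) = 11000 ft.
ISA temperature at 11000 ft = 15 − 2 × (11000/1000) = -7°C.
ISA deviation = -5 − (-7) = +2°C.
Density altitude = 11000 + 120 × (2) = 11240 ft.

11240 ft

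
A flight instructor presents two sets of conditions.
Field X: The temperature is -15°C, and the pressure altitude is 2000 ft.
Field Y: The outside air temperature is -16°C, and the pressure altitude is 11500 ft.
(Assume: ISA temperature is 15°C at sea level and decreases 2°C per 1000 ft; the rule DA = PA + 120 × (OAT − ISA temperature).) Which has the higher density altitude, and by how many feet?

Field X: ISA temp = 11°C, deviation -26°C, DA = 2000 + 120 × (-26) = -1120 ft.
Field Y: ISA temp = -8°C, deviation -8°C, DA = 11500 + 120 × (-8) = 10540 ft.
Field Y is higher by 10540 − (-1120) = 11660 ft.

Field Y by 11660 ft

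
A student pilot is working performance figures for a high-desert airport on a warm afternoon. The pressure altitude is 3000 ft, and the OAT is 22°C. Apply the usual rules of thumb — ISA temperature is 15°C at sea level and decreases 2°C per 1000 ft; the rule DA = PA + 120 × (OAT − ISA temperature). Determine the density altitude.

4560 ft

ISA temperature at 3000 ft = 15 − 2 × (3000/1000) = 9°C.
ISA deviation = 22 − 9 = +13°C.
Density altitude = 3000 + 120 × (13) = 3000 + (+1560) = 4560 ft.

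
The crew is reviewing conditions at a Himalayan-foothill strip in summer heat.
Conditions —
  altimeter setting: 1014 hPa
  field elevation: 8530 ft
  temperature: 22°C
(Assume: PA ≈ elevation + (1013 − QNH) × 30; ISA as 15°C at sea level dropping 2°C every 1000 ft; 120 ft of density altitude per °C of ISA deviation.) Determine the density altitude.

11380 ft

Pressure altitude = 8530 + (1013 − 1014) × 30 = 8530 + (-30) = 8500 ft.
ISA temperature at 8500 ft = 15 − 2 × (8500/1000) = -2°C.
ISA deviation = 22 − (-2) = +24°C.
Density altitude = 8500 + 120 × (24) = 11380 ft.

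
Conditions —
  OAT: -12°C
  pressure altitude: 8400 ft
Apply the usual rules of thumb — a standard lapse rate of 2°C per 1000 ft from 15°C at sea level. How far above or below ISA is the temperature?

ISA-10.2°C

ISA temperature at 8400 ft = 15 − 2 × (8400/1000) = -1.8°C.
Deviation = OAT − ISA = -12 − (-1.8) = -10.2°C.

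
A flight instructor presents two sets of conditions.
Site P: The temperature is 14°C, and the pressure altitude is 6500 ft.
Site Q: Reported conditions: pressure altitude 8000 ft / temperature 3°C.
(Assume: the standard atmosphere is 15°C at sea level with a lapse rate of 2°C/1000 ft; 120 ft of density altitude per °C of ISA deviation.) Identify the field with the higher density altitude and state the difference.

Site Q by 540 ft

Site P: ISA temp = 2°C, deviation +12°C, DA = 6500 + 120 × 12 = 7940 ft.
Site Q: ISA temp = -1°C, deviation +4°C, DA = 8000 + 120 × 4 = 8480 ft.
Site Q is higher by 8480 − 7940 = 540 ft.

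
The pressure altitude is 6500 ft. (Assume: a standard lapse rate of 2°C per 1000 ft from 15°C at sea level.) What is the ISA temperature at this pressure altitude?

2°C

ISA temperature = 15 − 2 × (6500/1000) = 15 − 13 = 2°C.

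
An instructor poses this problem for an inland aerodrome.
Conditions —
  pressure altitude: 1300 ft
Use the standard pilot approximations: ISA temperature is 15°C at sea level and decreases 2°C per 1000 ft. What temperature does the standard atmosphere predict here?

12.4°C

ISA temperature = 15 − 2 × (1300/1000) = 15 − 2.6 = 12.4°C.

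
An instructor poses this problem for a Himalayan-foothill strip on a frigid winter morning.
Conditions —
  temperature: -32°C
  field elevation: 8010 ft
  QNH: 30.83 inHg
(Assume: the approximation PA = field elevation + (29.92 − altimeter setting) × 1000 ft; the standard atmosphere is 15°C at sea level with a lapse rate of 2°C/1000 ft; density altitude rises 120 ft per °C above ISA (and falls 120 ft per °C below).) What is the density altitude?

3164 ft

Pressure altitude = 8010 + (29.92 − 30.83) × 1000 = 8010 + (-910) = 7100 ft.
ISA temperature at 7100 ft = 15 − 2 × (7100/1000) = 0.8°C.
ISA deviation = -32 − 0.8 = -32.8°C.
Density altitude = 7100 + 120 × (-32.8) = 3164 ft.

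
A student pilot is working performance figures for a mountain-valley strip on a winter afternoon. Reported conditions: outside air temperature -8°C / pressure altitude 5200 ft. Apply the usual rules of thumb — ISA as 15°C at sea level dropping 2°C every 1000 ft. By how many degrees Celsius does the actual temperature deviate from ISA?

ISA temperature at 5200 ft = 15 − 2 × (5200/1000) = 4.6°C.
Deviation = OAT − ISA = -8 − 4.6 = -12.6°C.

ISA-12.6°C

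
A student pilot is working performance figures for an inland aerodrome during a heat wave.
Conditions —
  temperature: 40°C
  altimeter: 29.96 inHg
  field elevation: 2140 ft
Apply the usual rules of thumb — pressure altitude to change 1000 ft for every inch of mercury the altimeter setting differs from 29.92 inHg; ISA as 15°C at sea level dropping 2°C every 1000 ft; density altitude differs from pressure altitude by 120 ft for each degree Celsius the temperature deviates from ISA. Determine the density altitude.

Pressure altitude = 2140 + (29.92 − 29.96) × 1000 = 2140 + (-40) = 2100 ft.
ISA temperature at 2100 ft = 15 − 2 × (2100/1000) = 10.8°C.
ISA deviation = 40 − 10.8 = +29.2°C.
Density altitude = 2100 + 120 × (29.2) = 5604 ft.

5604 ft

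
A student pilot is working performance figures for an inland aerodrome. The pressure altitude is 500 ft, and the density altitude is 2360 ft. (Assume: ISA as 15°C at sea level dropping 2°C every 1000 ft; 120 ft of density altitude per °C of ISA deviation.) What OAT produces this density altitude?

29.5°C

Density altitude − pressure altitude = 2360 − 500 = +1860 ft.
At 120 ft/°C that is an ISA deviation of 1860/120 = +15.5°C.
ISA temperature at 500 ft = 15 − 2 × (500/1000) = 14°C.
OAT = ISA + deviation = 14 + (+15.5) = 29.5°C.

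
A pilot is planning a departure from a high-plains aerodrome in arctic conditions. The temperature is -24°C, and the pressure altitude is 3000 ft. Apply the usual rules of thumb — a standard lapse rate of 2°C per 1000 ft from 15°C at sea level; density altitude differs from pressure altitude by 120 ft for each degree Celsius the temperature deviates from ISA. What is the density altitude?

-960 ft

ISA temperature at 3000 ft = 15 − 2 × (3000/1000) = 9°C.
ISA deviation = -24 − 9 = -33°C.
Density altitude = 3000 + 120 × (-33) = 3000 + (-3960) = -960 ft.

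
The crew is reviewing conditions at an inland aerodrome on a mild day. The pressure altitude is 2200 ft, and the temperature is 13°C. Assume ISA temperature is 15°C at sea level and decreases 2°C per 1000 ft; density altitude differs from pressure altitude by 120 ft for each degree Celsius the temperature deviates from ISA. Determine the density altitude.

ISA temperature at 2200 ft = 15 − 2 × (2200/1000) = 10.6°C.
ISA deviation = 13 − 10.6 = +2.4°C.
Density altitude = 2200 + 120 × (2.4) = 2200 + (+288) = 2488 ft.

2488 ft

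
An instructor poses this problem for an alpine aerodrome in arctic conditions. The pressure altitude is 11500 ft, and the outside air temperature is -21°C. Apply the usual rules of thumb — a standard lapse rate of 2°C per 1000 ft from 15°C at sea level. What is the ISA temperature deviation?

ISA-13°C

ISA temperature at 11500 ft = 15 − 2 × (11500/1000) = -8°C.
Deviation = OAT − ISA = -21 − (-8) = -13°C.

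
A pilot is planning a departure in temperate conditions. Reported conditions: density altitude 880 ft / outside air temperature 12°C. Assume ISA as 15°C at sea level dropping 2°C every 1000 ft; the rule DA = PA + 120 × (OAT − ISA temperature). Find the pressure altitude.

1000 ft

DA = PA + 120 × (OAT − (15 − 2·PA/1000)) = PA + 120·OAT − 1800 + 0.24·PA = 1.24·PA + 120·OAT − 1800.
So 1.24·PA = 880 − 120 × 12 + 1800 = 1240.
PA = 1240 / 1.24 = 1000 ft.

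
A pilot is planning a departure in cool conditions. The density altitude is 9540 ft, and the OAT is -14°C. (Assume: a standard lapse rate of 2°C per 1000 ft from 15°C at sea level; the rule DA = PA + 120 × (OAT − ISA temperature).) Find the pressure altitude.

10500 ft

DA = PA + 120 × (OAT − (15 − 2·PA/1000)) = PA + 120·OAT − 1800 + 0.24·PA = 1.24·PA + 120·OAT − 1800.
So 1.24·PA = 9540 − 120 × (-14) + 1800 = 13020.
PA = 13020 / 1.24 = 10500 ft.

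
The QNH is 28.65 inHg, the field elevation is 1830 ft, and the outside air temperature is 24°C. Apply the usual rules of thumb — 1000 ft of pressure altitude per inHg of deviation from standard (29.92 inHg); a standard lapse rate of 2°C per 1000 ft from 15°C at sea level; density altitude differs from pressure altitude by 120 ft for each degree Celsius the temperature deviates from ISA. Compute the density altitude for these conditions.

Pressure altitude = 1830 + (29.92 − 28.65) × 1000 = 1830 + (+1270) = 3100 ft.
ISA temperature at 3100 ft = 15 − 2 × (3100/1000) = 8.8°C.
ISA deviation = 24 − 8.8 = +15.2°C.
Density altitude = 3100 + 120 × (15.2) = 4924 ft.

4924 ft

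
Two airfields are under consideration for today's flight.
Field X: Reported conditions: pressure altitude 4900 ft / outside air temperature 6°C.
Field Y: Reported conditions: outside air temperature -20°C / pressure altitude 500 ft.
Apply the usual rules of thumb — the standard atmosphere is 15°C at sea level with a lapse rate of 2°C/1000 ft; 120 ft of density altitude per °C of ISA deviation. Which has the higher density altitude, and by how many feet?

Field X: ISA temp = 5.2°C, deviation +0.8°C, DA = 4900 + 120 × 0.8 = 4996 ft.
Field Y: ISA temp = 14°C, deviation -34°C, DA = 500 + 120 × (-34) = -3580 ft.
Field X is higher by 4996 − (-3580) = 8576 ft.

Field X by 8576 ft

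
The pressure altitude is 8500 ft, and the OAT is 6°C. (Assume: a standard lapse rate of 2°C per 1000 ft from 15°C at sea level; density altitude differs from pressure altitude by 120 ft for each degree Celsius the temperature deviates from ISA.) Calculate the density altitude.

ISA temperature at 8500 ft = 15 − 2 × (8500/1000) = -2°C.
ISA deviation = 6 − (-2) = +8°C.
Density altitude = 8500 + 120 × (8) = 8500 + (+960) = 9460 ft.

9460 ft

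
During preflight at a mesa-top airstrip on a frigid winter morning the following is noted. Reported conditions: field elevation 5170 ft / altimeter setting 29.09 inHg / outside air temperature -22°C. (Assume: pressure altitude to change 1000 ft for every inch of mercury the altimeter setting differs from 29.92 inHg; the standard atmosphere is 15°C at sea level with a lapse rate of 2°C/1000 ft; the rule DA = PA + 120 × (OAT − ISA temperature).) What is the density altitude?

3000 ft

Pressure altitude = 5170 + (29.92 − 29.09) × 1000 = 5170 + (+830) = 6000 ft.
ISA temperature at 6000 ft = 15 − 2 × (6000/1000) = 3°C.
ISA deviation = -22 − 3 = -25°C.
Density altitude = 6000 + 120 × (-25) = 3000 ft.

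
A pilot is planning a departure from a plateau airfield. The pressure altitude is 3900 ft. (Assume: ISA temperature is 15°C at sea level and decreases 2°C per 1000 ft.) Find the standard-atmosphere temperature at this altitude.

7.2°C

ISA temperature = 15 − 2 × (3900/1000) = 15 − 7.8 = 7.2°C.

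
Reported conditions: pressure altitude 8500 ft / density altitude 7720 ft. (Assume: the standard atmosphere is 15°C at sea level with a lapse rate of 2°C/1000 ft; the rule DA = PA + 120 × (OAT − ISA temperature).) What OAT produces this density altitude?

-8.5°C

Density altitude − pressure altitude = 7720 − 8500 = -780 ft.
At 120 ft/°C that is an ISA deviation of -780/120 = -6.5°C.
ISA temperature at 8500 ft = 15 − 2 × (8500/1000) = -2°C.
OAT = ISA + deviation = -2 + (-6.5) = -8.5°C.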